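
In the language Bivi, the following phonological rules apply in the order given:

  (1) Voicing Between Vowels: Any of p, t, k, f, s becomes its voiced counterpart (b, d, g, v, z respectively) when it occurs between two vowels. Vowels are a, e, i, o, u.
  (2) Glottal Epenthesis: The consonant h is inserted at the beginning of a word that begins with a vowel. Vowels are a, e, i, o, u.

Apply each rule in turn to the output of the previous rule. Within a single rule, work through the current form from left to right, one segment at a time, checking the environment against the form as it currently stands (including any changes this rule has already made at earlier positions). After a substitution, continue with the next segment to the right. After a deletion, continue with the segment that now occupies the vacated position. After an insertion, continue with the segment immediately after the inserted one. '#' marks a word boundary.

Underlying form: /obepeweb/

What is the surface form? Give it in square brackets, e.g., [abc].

(1) Voicing Between Vowels: [obepeweb] → [obebeweb]
(2) Glottal Epenthesis: [obebeweb] → [hobebeweb]

[hobebeweb]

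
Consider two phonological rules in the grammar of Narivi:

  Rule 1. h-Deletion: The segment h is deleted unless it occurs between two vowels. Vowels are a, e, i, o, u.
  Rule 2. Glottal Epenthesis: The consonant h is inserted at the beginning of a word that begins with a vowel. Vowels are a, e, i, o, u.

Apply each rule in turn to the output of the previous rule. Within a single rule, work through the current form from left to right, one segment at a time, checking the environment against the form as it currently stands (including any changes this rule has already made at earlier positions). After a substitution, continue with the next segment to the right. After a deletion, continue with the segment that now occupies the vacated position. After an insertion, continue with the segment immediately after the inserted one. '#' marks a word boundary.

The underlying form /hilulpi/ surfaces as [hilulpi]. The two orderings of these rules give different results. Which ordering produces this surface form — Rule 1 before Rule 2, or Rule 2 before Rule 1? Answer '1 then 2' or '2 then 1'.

1 then 2

Order 1 then 2:
  1 h-Deletion: [hilulpi] → [ilulpi]
  2 Glottal Epenthesis: [ilulpi] → [hilulpi]
  result: [hilulpi]
Order 2 then 1:
  2 Glottal Epenthesis: no change — [hilulpi]
  1 h-Deletion: [hilulpi] → [ilulpi]
  result: [ilulpi]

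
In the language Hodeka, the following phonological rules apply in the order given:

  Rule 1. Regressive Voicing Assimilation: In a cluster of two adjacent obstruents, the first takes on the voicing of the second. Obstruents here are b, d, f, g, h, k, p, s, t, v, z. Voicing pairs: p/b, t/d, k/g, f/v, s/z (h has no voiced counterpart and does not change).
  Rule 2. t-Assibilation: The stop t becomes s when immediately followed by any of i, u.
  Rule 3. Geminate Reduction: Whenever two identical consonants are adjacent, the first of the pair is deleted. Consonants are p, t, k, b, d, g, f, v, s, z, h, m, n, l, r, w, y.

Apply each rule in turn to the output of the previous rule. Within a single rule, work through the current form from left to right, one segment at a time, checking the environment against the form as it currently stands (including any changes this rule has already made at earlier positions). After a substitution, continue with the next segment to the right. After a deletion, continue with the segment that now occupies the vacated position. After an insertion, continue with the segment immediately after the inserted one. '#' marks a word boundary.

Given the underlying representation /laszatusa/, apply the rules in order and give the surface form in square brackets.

Rule 1 Regressive Voicing Assimilation: [laszatusa] → [lazzatusa]
Rule 2 t-Assibilation: [lazzatusa] → [lazzasusa]
Rule 3 Geminate Reduction: [lazzasusa] → [lazasusa]

[lazasusa]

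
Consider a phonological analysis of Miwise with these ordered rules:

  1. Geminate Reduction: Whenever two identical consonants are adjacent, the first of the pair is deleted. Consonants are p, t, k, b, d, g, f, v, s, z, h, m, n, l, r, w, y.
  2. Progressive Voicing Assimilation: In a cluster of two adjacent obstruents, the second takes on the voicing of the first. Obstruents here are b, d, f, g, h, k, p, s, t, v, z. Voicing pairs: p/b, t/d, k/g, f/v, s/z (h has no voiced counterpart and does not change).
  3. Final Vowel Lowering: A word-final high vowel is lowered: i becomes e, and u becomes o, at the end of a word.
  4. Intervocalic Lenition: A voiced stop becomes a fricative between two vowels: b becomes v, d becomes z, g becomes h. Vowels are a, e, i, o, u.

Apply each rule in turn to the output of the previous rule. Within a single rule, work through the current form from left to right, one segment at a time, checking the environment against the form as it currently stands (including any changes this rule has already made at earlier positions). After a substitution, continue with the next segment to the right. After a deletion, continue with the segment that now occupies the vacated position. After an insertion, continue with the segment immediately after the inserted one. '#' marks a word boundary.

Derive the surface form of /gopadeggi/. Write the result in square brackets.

1 Geminate Reduction: [gopadeggi] → [gopadegi]
2 Progressive Voicing Assimilation: no change — [gopadegi]
3 Final Vowel Lowering: [gopadegi] → [gopadege]
4 Intervocalic Lenition: [gopadege] → [gopazehe]

[gopazehe]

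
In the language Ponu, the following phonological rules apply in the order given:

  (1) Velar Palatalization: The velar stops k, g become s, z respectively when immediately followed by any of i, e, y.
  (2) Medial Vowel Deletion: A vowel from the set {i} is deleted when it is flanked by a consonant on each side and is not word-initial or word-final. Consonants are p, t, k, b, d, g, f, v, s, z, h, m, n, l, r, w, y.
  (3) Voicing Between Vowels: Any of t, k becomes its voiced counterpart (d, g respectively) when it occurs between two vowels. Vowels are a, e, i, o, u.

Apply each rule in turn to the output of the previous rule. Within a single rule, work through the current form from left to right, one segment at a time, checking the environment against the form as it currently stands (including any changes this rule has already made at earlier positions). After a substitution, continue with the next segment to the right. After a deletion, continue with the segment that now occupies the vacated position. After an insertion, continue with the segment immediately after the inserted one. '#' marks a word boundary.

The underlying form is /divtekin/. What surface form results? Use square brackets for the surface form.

(1) Velar Palatalization: [divtekin] → [divtesin]
(2) Medial Vowel Deletion: [divtesin] → [dvtesn]
(3) Voicing Between Vowels: no change — [dvtesn]

[dvtesn]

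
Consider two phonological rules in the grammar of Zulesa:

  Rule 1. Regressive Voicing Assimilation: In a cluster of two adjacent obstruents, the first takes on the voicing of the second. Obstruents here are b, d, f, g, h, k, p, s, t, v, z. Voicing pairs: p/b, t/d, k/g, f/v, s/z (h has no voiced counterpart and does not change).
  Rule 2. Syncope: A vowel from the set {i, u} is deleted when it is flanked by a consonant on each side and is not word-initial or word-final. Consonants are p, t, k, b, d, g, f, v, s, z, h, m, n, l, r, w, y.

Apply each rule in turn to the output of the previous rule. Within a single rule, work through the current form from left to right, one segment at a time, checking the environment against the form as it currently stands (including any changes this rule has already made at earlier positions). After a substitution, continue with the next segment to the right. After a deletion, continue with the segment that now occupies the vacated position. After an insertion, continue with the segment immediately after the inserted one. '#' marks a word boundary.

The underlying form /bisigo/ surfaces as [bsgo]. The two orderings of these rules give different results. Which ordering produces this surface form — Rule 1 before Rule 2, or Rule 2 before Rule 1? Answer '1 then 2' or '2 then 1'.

1 then 2

Order 1 then 2:
  1 Regressive Voicing Assimilation: no change — [bisigo]
  2 Syncope: [bisigo] → [bsgo]
  result: [bsgo]
Order 2 then 1:
  2 Syncope: [bisigo] → [bsgo]
  1 Regressive Voicing Assimilation: [bsgo] → [pzgo]
  result: [pzgo]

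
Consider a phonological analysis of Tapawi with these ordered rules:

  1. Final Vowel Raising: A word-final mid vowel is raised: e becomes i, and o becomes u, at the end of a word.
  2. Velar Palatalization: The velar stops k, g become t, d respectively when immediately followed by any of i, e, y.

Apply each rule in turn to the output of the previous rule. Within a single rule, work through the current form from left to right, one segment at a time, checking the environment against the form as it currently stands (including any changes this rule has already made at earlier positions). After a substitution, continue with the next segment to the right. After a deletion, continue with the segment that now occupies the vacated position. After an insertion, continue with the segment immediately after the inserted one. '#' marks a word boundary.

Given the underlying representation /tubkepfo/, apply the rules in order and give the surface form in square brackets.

1 Final Vowel Raising: [tubkepfo] → [tubkepfu]
2 Velar Palatalization: [tubkepfu] → [tubtepfu]

[tubtepfu]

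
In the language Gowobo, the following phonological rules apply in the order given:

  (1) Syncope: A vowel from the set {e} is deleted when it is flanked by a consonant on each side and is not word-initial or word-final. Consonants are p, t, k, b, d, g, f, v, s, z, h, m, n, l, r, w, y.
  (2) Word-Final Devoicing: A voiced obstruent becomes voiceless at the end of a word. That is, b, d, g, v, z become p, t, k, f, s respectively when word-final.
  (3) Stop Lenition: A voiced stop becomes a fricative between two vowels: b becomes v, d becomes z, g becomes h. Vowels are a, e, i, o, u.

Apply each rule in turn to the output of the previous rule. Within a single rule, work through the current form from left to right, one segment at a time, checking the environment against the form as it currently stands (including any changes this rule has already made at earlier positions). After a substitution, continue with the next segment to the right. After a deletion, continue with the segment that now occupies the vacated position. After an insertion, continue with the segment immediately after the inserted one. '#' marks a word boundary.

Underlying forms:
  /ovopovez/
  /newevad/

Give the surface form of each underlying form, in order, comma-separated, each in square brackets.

/ovopovez/:
  (1) Syncope: [ovopovez] → [ovopovz]
  (2) Word-Final Devoicing: [ovopovz] → [ovopovs]
  (3) Stop Lenition: no change — [ovopovs]
/newevad/:
  (1) Syncope: [newevad] → [nwvad]
  (2) Word-Final Devoicing: [nwvad] → [nwvat]
  (3) Stop Lenition: no change — [nwvat]

[ovopovs], [nwvat]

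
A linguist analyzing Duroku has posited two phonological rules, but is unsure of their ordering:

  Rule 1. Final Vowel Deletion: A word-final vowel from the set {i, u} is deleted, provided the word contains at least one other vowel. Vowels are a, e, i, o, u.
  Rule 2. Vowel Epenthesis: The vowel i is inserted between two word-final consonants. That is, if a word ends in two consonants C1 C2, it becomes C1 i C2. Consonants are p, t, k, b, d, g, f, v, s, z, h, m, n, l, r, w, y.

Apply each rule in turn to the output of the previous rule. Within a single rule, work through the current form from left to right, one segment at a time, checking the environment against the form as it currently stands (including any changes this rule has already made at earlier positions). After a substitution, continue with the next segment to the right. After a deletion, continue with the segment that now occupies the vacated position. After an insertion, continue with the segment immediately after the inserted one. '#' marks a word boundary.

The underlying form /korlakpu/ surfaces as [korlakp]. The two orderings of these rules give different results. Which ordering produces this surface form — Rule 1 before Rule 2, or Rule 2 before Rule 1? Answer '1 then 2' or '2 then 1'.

2 then 1

Order 1 then 2:
  1 Final Vowel Deletion: [korlakpu] → [korlakp]
  2 Vowel Epenthesis: [korlakp] → [korlakip]
  result: [korlakip]
Order 2 then 1:
  2 Vowel Epenthesis: no change — [korlakpu]
  1 Final Vowel Deletion: [korlakpu] → [korlakp]
  result: [korlakp]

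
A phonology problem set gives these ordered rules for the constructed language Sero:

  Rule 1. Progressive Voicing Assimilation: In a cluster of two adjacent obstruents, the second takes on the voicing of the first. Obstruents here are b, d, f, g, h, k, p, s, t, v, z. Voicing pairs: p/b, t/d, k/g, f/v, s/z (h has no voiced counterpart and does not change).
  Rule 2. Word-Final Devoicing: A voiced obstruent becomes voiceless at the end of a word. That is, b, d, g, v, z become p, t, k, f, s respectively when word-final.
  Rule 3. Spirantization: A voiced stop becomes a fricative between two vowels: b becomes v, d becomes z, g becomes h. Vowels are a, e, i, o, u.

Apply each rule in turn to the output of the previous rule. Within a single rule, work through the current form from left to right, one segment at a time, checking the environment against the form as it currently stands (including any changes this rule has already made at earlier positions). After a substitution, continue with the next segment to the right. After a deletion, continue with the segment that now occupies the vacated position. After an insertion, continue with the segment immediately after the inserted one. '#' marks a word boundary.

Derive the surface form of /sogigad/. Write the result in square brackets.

[sohihat]

Rule 1 Progressive Voicing Assimilation: no change — [sogigad]
Rule 2 Word-Final Devoicing: [sogigad] → [sogigat]
Rule 3 Spirantization: [sogigat] → [sohihat]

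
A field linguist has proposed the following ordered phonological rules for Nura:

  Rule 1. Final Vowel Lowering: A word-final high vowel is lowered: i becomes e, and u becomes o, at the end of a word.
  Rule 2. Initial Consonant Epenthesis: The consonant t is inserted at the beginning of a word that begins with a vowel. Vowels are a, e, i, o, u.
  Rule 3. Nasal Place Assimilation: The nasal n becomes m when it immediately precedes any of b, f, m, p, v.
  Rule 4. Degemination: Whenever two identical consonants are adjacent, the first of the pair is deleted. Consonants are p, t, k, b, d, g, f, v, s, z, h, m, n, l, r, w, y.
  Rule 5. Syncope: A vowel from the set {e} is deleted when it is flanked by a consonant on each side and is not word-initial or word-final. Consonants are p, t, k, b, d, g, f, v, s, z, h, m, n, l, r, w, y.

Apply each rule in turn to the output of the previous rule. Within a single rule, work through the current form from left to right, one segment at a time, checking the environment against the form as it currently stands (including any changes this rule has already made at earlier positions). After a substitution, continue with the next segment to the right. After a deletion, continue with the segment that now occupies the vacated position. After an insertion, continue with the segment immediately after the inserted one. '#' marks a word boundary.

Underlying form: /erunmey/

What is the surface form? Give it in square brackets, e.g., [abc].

Rule 1 Final Vowel Lowering: no change — [erunmey]
Rule 2 Initial Consonant Epenthesis: [erunmey] → [terunmey]
Rule 3 Nasal Place Assimilation: [terunmey] → [terummey]
Rule 4 Degemination: [terummey] → [terumey]
Rule 5 Syncope: [terumey] → [trumy]

[trumy]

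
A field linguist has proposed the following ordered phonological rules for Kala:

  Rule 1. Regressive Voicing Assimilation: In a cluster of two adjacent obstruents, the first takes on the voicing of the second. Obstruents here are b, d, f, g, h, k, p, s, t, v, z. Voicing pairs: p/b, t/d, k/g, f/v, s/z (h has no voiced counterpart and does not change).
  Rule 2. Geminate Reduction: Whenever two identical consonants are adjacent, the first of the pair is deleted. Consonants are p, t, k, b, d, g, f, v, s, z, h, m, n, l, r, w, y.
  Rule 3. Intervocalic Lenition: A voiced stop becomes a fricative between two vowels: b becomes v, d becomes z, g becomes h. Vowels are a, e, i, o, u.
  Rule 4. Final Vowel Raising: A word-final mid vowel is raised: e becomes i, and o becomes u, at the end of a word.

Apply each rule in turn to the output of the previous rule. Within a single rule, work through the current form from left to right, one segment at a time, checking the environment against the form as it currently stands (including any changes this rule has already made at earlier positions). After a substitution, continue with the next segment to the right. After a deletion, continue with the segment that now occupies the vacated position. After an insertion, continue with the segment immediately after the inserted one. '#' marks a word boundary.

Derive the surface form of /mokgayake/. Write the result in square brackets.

Rule 1 Regressive Voicing Assimilation: [mokgayake] → [moggayake]
Rule 2 Geminate Reduction: [moggayake] → [mogayake]
Rule 3 Intervocalic Lenition: [mogayake] → [mohayake]
Rule 4 Final Vowel Raising: [mohayake] → [mohayaki]

[mohayaki]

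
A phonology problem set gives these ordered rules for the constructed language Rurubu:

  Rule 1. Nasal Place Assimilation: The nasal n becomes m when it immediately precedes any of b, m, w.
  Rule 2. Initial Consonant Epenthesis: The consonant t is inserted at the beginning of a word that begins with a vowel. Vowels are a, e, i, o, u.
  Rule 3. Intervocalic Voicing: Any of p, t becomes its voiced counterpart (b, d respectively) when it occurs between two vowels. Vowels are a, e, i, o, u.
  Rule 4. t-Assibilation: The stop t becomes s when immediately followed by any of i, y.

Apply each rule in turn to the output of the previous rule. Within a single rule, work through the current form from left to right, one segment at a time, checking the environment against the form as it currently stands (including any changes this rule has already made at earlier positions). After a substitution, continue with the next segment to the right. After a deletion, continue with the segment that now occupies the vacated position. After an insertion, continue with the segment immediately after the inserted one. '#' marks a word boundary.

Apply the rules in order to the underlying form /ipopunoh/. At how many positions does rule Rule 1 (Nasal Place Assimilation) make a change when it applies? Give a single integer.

0

Rule 1 Nasal Place Assimilation: no change — [ipopunoh]
Rule 2 Initial Consonant Epenthesis: [ipopunoh] → [tipopunoh]
Rule 3 Intervocalic Voicing: [tipopunoh] → [tibobunoh]
Rule 4 t-Assibilation: [tibobunoh] → [sibobunoh]
Rule Rule 1 changed 0 position(s).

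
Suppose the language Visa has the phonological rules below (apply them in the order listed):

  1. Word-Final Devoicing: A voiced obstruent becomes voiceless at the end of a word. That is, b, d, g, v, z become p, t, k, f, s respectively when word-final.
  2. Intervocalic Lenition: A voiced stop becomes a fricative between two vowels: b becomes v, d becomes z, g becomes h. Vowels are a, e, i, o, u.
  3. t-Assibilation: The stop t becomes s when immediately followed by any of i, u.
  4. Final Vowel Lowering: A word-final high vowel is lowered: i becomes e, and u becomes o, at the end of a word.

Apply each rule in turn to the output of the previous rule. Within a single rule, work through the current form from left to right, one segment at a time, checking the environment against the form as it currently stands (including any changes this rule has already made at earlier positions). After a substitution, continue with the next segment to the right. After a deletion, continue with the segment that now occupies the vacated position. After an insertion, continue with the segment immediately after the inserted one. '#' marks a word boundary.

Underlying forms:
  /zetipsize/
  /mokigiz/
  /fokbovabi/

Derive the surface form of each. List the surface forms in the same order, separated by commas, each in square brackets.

[zesipsize], [mokihis], [fokbovave]

/zetipsize/:
  1 Word-Final Devoicing: no change — [zetipsize]
  2 Intervocalic Lenition: no change — [zetipsize]
  3 t-Assibilation: [zetipsize] → [zesipsize]
  4 Final Vowel Lowering: no change — [zesipsize]
/mokigiz/:
  1 Word-Final Devoicing: [mokigiz] → [mokigis]
  2 Intervocalic Lenition: [mokigis] → [mokihis]
  3 t-Assibilation: no change — [mokihis]
  4 Final Vowel Lowering: no change — [mokihis]
/fokbovabi/:
  1 Word-Final Devoicing: no change — [fokbovabi]
  2 Intervocalic Lenition: [fokbovabi] → [fokbovavi]
  3 t-Assibilation: no change — [fokbovavi]
  4 Final Vowel Lowering: [fokbovavi] → [fokbovave]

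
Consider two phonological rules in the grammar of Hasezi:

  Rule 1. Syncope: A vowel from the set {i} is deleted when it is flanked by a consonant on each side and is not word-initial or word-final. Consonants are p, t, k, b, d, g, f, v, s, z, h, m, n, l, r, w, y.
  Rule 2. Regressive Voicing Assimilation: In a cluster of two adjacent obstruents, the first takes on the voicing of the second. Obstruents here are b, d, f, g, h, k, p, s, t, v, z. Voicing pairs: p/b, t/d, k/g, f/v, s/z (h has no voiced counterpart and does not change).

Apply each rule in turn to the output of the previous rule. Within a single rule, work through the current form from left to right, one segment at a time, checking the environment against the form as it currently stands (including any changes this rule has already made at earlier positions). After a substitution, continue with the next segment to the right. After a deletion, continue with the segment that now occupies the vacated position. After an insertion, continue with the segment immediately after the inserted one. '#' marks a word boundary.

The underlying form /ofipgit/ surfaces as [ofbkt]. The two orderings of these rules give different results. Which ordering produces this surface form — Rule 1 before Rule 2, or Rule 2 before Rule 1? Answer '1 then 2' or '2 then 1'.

Order 1 then 2:
  1 Syncope: [ofipgit] → [ofpgt]
  2 Regressive Voicing Assimilation: [ofpgt] → [ofbkt]
  result: [ofbkt]
Order 2 then 1:
  2 Regressive Voicing Assimilation: [ofipgit] → [ofibgit]
  1 Syncope: [ofibgit] → [ofbgt]
  result: [ofbgt]

1 then 2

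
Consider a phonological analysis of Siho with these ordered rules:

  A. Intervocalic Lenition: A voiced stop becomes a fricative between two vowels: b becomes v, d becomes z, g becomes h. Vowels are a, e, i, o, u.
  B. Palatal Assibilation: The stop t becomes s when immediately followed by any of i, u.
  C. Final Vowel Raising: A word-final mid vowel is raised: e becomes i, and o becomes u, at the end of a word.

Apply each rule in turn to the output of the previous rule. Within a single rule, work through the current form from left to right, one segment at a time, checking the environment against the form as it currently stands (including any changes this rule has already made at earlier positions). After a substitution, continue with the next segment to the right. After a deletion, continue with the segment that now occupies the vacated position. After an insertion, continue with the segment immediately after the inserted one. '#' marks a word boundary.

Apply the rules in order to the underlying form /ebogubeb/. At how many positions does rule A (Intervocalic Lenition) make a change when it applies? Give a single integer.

3

A Intervocalic Lenition: [ebogubeb] → [evohuveb]
B Palatal Assibilation: no change — [evohuveb]
C Final Vowel Raising: no change — [evohuveb]
Rule A changed 3 position(s).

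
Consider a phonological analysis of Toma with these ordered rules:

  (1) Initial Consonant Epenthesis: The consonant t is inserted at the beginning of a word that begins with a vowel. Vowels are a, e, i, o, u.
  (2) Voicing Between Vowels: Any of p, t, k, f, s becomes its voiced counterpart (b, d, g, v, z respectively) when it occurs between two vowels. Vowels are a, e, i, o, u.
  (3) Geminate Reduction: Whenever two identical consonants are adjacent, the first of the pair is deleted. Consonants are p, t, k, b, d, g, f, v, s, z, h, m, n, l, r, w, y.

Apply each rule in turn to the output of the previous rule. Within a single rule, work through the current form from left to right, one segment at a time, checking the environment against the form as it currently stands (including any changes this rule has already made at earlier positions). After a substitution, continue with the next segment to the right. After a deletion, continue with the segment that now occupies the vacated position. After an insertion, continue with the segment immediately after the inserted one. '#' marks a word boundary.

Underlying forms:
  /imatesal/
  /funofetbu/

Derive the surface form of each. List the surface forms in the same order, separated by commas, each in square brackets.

/imatesal/:
  (1) Initial Consonant Epenthesis: [imatesal] → [timatesal]
  (2) Voicing Between Vowels: [timatesal] → [timadezal]
  (3) Geminate Reduction: no change — [timadezal]
/funofetbu/:
  (1) Initial Consonant Epenthesis: no change — [funofetbu]
  (2) Voicing Between Vowels: [funofetbu] → [funovetbu]
  (3) Geminate Reduction: no change — [funovetbu]

[timadezal], [funovetbu]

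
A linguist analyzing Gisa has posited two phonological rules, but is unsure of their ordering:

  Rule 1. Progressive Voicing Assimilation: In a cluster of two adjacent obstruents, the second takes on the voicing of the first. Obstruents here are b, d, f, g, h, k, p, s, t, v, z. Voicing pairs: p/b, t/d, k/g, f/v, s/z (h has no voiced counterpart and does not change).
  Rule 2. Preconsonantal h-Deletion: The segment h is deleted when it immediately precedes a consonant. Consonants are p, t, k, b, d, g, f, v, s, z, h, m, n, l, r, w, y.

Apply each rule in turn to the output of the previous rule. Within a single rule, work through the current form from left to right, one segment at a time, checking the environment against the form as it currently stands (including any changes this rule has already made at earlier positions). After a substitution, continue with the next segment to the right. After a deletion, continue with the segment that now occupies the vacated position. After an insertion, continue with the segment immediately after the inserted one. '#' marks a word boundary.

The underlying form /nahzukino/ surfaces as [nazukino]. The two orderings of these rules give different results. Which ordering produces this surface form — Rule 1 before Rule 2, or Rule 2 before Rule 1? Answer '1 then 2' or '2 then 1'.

Order 1 then 2:
  1 Progressive Voicing Assimilation: [nahzukino] → [nahsukino]
  2 Preconsonantal h-Deletion: [nahsukino] → [nasukino]
  result: [nasukino]
Order 2 then 1:
  2 Preconsonantal h-Deletion: [nahzukino] → [nazukino]
  1 Progressive Voicing Assimilation: no change — [nazukino]
  result: [nazukino]

2 then 1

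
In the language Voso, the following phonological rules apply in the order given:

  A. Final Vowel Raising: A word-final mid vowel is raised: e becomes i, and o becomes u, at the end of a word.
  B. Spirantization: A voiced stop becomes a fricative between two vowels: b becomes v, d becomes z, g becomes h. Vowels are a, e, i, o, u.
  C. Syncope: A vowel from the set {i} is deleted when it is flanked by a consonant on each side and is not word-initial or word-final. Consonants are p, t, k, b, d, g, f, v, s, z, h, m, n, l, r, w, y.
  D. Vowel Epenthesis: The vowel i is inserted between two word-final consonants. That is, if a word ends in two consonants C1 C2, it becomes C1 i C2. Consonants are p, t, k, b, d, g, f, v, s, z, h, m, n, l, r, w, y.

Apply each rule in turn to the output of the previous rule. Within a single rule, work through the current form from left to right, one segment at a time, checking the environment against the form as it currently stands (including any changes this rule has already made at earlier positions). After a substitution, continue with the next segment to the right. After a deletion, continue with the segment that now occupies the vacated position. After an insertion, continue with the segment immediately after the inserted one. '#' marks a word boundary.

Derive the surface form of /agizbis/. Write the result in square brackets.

A Final Vowel Raising: no change — [agizbis]
B Spirantization: [agizbis] → [ahizbis]
C Syncope: [ahizbis] → [ahzbs]
D Vowel Epenthesis: [ahzbs] → [ahzbis]

[ahzbis]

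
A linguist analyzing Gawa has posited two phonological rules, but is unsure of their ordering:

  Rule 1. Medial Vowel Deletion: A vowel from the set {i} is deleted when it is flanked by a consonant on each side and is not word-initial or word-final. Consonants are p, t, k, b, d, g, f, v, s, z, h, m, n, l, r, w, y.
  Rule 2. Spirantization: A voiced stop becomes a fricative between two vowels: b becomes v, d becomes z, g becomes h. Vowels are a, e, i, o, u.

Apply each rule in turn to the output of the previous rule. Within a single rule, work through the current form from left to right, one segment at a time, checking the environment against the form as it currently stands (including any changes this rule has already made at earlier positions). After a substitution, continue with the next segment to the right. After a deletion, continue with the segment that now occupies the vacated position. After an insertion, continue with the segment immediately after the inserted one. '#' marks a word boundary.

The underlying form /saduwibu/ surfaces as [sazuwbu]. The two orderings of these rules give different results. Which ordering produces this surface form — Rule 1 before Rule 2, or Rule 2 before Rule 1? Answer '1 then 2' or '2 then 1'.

1 then 2

Order 1 then 2:
  1 Medial Vowel Deletion: [saduwibu] → [saduwbu]
  2 Spirantization: [saduwbu] → [sazuwbu]
  result: [sazuwbu]
Order 2 then 1:
  2 Spirantization: [saduwibu] → [sazuwivu]
  1 Medial Vowel Deletion: [sazuwivu] → [sazuwvu]
  result: [sazuwvu]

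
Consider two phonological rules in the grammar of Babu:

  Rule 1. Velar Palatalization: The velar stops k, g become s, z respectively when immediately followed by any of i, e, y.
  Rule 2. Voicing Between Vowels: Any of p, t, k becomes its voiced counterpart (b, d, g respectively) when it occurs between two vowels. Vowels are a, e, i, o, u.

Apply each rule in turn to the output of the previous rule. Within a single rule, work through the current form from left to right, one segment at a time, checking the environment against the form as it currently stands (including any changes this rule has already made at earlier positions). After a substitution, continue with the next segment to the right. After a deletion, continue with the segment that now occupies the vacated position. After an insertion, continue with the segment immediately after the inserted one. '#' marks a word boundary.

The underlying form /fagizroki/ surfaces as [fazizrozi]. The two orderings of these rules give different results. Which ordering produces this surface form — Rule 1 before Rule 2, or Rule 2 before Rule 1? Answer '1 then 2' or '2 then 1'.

Order 1 then 2:
  1 Velar Palatalization: [fagizroki] → [fazizrosi]
  2 Voicing Between Vowels: no change — [fazizrosi]
  result: [fazizrosi]
Order 2 then 1:
  2 Voicing Between Vowels: [fagizroki] → [fagizrogi]
  1 Velar Palatalization: [fagizrogi] → [fazizrozi]
  result: [fazizrozi]

2 then 1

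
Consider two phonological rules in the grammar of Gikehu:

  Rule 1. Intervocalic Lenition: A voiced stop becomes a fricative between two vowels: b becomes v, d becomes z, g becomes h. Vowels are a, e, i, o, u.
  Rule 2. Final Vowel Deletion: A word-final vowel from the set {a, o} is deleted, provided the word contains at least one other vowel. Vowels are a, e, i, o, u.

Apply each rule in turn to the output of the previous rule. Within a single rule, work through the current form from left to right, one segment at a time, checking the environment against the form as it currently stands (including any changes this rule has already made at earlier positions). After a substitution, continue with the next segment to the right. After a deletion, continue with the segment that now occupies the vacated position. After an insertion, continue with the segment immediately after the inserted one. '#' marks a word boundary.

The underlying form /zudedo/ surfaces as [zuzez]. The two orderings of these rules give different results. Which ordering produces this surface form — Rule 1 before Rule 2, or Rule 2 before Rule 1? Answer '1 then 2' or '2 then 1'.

Order 1 then 2:
  1 Intervocalic Lenition: [zudedo] → [zuzezo]
  2 Final Vowel Deletion: [zuzezo] → [zuzez]
  result: [zuzez]
Order 2 then 1:
  2 Final Vowel Deletion: [zudedo] → [zuded]
  1 Intervocalic Lenition: [zuded] → [zuzed]
  result: [zuzed]

1 then 2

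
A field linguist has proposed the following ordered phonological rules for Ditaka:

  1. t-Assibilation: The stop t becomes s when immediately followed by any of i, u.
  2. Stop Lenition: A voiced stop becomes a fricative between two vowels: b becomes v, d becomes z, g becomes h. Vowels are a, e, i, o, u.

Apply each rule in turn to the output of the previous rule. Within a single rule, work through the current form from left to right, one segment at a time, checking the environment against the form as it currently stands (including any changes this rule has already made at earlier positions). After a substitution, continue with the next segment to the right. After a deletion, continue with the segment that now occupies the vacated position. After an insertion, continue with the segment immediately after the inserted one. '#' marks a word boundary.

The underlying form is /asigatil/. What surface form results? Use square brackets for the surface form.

[asihasil]

1 t-Assibilation: [asigatil] → [asigasil]
2 Stop Lenition: [asigasil] → [asihasil]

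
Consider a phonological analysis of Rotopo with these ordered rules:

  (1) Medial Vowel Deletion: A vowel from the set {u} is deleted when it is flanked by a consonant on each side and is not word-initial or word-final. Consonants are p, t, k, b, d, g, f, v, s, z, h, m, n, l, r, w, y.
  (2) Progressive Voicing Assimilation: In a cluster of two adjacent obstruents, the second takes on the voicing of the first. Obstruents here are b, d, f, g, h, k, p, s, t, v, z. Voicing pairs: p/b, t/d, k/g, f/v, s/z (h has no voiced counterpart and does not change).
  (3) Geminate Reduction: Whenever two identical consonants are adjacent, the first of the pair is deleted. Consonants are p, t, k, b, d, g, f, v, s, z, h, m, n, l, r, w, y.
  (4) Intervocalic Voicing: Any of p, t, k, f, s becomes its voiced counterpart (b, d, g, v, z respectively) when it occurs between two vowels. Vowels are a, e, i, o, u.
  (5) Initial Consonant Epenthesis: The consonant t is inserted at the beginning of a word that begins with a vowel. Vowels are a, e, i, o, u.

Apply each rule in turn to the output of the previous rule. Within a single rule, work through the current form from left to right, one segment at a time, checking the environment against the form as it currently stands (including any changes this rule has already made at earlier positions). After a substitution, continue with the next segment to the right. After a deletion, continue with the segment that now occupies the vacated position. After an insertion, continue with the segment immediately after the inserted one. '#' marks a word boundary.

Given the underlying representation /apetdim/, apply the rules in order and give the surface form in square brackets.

[tabedim]

(1) Medial Vowel Deletion: no change — [apetdim]
(2) Progressive Voicing Assimilation: [apetdim] → [apettim]
(3) Geminate Reduction: [apettim] → [apetim]
(4) Intervocalic Voicing: [apetim] → [abedim]
(5) Initial Consonant Epenthesis: [abedim] → [tabedim]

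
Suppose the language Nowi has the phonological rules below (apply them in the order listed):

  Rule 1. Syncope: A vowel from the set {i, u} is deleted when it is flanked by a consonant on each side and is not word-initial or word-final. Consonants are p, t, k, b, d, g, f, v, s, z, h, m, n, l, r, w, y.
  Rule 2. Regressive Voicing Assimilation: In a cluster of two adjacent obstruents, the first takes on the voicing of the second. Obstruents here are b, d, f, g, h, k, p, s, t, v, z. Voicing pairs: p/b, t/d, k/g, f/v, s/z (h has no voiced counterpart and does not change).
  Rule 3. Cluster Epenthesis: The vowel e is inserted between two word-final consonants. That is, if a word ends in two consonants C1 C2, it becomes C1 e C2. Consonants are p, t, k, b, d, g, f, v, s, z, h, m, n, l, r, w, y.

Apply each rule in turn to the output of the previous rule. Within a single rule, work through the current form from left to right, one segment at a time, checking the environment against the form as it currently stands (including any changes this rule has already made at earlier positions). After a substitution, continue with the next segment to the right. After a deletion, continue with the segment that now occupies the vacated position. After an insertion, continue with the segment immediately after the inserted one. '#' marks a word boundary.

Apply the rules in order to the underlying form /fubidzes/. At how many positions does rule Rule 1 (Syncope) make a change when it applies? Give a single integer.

Rule 1 Syncope: [fubidzes] → [fbdzes]
Rule 2 Regressive Voicing Assimilation: [fbdzes] → [vbdzes]
Rule 3 Cluster Epenthesis: no change — [vbdzes]
Rule Rule 1 changed 2 position(s).

2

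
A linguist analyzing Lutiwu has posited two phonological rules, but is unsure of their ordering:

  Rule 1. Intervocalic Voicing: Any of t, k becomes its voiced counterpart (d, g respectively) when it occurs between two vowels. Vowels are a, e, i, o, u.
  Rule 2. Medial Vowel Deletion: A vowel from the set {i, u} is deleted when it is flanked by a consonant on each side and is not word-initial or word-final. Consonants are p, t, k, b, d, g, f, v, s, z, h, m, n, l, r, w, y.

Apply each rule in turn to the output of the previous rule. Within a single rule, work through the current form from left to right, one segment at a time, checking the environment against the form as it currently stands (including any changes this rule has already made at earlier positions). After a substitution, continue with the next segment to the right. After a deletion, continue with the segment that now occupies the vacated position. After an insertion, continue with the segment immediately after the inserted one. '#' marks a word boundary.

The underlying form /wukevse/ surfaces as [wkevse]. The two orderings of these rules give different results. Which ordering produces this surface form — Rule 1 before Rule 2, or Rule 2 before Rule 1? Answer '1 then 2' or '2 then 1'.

Order 1 then 2:
  1 Intervocalic Voicing: [wukevse] → [wugevse]
  2 Medial Vowel Deletion: [wugevse] → [wgevse]
  result: [wgevse]
Order 2 then 1:
  2 Medial Vowel Deletion: [wukevse] → [wkevse]
  1 Intervocalic Voicing: no change — [wkevse]
  result: [wkevse]

2 then 1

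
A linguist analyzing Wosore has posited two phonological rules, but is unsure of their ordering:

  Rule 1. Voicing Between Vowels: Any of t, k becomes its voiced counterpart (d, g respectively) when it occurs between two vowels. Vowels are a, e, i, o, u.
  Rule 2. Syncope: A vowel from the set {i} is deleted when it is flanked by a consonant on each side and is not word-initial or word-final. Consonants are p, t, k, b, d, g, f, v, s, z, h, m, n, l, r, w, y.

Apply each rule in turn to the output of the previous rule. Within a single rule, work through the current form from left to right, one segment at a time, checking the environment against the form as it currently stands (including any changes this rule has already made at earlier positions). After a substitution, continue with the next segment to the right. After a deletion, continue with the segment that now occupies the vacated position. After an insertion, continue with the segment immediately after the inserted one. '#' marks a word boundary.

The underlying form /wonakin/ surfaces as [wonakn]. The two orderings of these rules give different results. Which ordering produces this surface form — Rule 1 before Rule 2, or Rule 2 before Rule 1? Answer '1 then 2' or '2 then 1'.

2 then 1

Order 1 then 2:
  1 Voicing Between Vowels: [wonakin] → [wonagin]
  2 Syncope: [wonagin] → [wonagn]
  result: [wonagn]
Order 2 then 1:
  2 Syncope: [wonakin] → [wonakn]
  1 Voicing Between Vowels: no change — [wonakn]
  result: [wonakn]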